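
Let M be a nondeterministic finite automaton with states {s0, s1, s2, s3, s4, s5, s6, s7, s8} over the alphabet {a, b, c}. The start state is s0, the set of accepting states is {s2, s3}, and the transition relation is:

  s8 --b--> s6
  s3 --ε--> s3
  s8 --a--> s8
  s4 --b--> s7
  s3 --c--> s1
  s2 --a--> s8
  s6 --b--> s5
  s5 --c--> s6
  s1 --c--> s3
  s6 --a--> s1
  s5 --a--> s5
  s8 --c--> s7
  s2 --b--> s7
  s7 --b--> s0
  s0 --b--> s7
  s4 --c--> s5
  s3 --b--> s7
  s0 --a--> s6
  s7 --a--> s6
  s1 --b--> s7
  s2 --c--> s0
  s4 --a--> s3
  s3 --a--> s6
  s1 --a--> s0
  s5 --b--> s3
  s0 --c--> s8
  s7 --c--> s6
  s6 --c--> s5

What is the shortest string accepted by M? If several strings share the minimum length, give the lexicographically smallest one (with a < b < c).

A breadth-first search from s0 reaches an accepting state first via the path s0 → s6 → s1 → s3 on input aac.
No string of length < 3 is accepted (BFS exhausts all shorter strings without reaching an accepting state), and aac is the lexicographically least accepting string of length 3.

aac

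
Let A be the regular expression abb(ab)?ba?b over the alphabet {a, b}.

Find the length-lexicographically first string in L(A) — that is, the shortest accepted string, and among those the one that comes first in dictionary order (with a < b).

abbbb

By inspection of the expression, no string of length less than 5 matches, and abbbb is the lexicographically first match of length 5.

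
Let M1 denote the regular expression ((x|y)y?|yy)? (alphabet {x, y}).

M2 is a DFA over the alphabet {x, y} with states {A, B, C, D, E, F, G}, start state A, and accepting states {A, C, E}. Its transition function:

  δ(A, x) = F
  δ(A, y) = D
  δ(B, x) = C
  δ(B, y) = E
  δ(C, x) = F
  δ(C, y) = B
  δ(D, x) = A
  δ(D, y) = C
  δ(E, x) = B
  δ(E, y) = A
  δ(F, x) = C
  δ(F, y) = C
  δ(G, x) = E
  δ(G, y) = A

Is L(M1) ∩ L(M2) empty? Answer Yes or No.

No

The empty string ε is accepted by both M1 and M2.
Hence L(M1) ∩ L(M2) ≠ ∅.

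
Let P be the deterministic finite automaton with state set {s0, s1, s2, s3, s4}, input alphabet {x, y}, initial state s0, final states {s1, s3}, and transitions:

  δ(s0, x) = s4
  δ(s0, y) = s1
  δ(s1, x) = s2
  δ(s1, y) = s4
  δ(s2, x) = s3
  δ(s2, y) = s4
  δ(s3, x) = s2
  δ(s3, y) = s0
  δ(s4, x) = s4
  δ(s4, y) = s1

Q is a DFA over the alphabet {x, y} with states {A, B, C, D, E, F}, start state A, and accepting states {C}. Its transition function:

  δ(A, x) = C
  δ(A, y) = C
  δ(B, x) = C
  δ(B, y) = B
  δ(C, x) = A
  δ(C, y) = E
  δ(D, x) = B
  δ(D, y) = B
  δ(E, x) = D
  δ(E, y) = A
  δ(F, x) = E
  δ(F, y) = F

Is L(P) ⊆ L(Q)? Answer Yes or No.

No

The string xy is in L(P) but not in L(Q).
So L(P) ⊄ L(Q).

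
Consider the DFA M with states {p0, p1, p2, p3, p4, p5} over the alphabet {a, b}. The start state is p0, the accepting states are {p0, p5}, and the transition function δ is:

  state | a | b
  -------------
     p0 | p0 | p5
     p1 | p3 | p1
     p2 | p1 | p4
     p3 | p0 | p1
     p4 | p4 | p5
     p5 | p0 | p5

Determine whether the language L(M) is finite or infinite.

infinite

State p0 is reachable from the start and can reach an accepting state, and it lies on the cycle p0 → p0.
Traversing that cycle any number of times yields accepted strings of unbounded length, so the language is infinite.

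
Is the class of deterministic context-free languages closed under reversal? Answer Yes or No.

No

L = {c bⁿaⁿ : n≥0} ∪ {d b²ⁿaⁿ : n≥0} is a DCFL: the first symbol tells a deterministic PDA whether to pop one or two b's per a. Its reversal Lᴿ = {aⁿbⁿ c : n≥0} ∪ {aⁿb²ⁿ d : n≥0} is not. DCFLs are closed under right quotient by regular languages, and Lᴿ/{c, d} = {aⁿbⁿ : n≥0} ∪ {aⁿb²ⁿ : n≥0} — the standard context-free language accepted by no deterministic PDA (intuitively the machine would have to commit to a b-to-a ratio before the distinguishing marker arrives; formally, a DPDA for it would have a single run on aⁿb²ⁿ, accepting after the prefix aⁿbⁿ and accepting again after n more b's; an ordinary PDA that simulates it on a's and b's and, at any moment when it is accepting, may switch to reading only a fresh letter e while feeding each e to the simulation as a b, would accept aⁱbʲeᵏ (k≥1) exactly when both aⁱbʲ and aⁱbʲ⁺ᵏ are in the language, i.e. its language intersected with the regular set a*b*e⁺ would be exactly {aⁿbⁿeⁿ : n≥1} — impossible, since context-free languages are closed under intersection with regular sets and {aⁿbⁿeⁿ} is not context-free). So Lᴿ cannot be a DCFL.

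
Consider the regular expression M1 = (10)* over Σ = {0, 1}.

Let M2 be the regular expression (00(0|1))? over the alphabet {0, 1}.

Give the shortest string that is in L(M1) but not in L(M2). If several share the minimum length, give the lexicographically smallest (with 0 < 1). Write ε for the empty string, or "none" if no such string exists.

10

The string 10 is accepted by M1 but not by M2.
No shorter string lies in the difference, and 10 is the lexicographically first length-2 string in L(M1) \ L(M2).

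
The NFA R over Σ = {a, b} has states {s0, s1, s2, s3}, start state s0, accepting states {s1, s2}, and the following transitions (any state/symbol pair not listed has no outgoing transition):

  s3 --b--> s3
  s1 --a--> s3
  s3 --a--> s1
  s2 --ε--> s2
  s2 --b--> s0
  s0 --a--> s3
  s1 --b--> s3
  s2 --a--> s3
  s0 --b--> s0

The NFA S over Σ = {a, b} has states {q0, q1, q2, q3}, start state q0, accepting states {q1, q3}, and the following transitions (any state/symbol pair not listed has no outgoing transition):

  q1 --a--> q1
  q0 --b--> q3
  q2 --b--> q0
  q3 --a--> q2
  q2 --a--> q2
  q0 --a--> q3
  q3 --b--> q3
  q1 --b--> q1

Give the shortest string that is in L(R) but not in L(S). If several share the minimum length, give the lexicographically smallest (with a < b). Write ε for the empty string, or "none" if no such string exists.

The string aa is accepted by R but not by S.
No shorter string lies in the difference, and aa is the lexicographically first length-2 string in L(R) \ L(S).

aa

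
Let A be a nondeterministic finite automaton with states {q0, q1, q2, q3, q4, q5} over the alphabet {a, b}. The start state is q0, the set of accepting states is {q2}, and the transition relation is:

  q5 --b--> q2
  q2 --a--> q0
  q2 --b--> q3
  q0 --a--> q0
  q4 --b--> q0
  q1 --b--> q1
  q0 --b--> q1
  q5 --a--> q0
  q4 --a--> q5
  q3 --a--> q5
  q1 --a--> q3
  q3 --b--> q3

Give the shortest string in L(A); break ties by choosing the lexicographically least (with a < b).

A breadth-first search from q0 reaches an accepting state first via the path q0 → q1 → q3 → q5 → q2 on input baab.
No string of length < 4 is accepted (BFS exhausts all shorter strings without reaching an accepting state), and baab is the lexicographically least accepting string of length 4.

baab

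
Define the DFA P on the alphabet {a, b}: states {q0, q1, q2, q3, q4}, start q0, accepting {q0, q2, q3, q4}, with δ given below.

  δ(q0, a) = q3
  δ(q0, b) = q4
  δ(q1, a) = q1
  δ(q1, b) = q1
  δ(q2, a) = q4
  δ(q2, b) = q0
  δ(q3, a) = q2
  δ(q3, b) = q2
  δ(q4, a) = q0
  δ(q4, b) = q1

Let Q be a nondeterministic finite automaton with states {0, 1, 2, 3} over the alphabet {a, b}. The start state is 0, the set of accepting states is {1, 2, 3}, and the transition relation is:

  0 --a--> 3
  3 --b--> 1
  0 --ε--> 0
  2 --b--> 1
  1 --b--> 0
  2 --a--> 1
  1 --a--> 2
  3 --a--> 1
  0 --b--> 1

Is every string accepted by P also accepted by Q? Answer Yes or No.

The empty string ε is in L(P) but not in L(Q).
So L(P) ⊄ L(Q).

No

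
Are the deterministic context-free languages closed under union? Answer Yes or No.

{aⁿbⁿ : n≥0} and {aⁿb²ⁿ : n≥0} are each accepted by a deterministic PDA (push the a's; pop one per b, respectively one per two b's), but their union U is not. Suppose a DPDA M accepted U. Being deterministic, M has a single run on aⁿb²ⁿ, and since aⁿbⁿ ∈ U that run passes through an accepting configuration right after consuming the prefix aⁿbⁿ and then goes on to accept again after n more b's. Build an ordinary (nondeterministic) PDA M′ that simulates M on a's and b's and, at any moment when M is in an accepting state, may switch to a second mode in which it reads only c's, feeding each c to M as a b; M′ accepts when M does. Then M′ accepts aⁱbʲcᵏ (k≥1) exactly when both aⁱbʲ ∈ U and aⁱbʲ⁺ᵏ ∈ U, and checking the four cases (i=j or j=2i, combined with j+k=i or j+k=2i) leaves only i=j=k: so L(M′) ∩ a*b*c⁺ = {aⁿbⁿcⁿ : n≥1} would be context-free, which it is not (pumping lemma) — contradiction. (The union is an unambiguous CFL; it is determinism, not unambiguity, that fails.)

No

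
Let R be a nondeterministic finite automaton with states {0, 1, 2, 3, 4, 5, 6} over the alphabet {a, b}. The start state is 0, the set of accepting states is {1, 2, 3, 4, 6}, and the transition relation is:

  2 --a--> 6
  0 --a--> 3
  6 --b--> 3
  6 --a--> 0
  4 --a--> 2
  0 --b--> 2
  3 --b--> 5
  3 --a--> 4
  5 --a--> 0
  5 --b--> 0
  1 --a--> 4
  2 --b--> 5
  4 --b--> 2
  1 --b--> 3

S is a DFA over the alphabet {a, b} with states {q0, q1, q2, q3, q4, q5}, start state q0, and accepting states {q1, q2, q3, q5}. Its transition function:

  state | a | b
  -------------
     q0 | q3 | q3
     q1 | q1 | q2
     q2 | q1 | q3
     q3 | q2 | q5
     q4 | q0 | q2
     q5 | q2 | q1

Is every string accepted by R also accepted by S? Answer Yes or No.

Yes

Exploring the product automaton R × S from the start pair (0, q0), following both machines on each input symbol, reaches 20 state pairs: (0, q0), (3, q3), (2, q3), (4, q2), (5, q5), (6, q2), (2, q1), (0, q2), (0, q1), (6, q1), (5, q2), (3, q1), (2, q2), (3, q2), (0, q3), (4, q1), (5, q3), (2, q5), (0, q5), (5, q1).
R accepts in {1, 2, 3, 4, 6} and S accepts in {q1, q2, q3, q5}. The reachable pairs whose R-component is accepting are (3, q3), (2, q3), (4, q2), (6, q2), (2, q1), (6, q1), (3, q1), (2, q2), (3, q2), (4, q1), (2, q5); in each of them the S-component is accepting too, so the product for L(R) \ L(S) (R-component accepting, S-component rejecting) has no reachable accepting pair and the difference is empty.
Hence every string in L(R) is also in L(S).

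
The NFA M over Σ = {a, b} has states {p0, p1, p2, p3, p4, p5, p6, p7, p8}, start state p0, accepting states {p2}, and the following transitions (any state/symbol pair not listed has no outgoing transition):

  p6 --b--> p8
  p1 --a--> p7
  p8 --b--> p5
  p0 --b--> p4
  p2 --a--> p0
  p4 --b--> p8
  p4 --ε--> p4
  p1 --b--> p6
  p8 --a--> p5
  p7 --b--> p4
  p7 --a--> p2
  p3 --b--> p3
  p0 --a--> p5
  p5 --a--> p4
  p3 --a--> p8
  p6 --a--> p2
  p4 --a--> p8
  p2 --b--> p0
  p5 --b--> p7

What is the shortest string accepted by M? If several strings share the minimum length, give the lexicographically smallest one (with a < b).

A breadth-first search from p0 reaches an accepting state first via the path p0 → p5 → p7 → p2 on input aba.
No string of length < 3 is accepted (BFS exhausts all shorter strings without reaching an accepting state), and aba is the lexicographically least accepting string of length 3.

aba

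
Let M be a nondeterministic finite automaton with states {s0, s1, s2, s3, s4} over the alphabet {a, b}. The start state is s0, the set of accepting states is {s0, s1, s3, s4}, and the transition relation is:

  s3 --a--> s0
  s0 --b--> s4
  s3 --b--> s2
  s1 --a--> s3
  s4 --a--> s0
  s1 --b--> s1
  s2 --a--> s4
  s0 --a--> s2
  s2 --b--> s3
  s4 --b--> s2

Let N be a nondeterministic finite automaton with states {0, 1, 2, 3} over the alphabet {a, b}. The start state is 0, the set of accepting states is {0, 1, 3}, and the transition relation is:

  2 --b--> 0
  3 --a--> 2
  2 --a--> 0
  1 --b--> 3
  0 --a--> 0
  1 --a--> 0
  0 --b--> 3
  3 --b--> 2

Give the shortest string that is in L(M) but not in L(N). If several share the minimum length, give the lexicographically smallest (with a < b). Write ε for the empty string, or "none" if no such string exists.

The string ba is accepted by M but not by N.
No shorter string lies in the difference, and ba is the lexicographically first length-2 string in L(M) \ L(N).

ba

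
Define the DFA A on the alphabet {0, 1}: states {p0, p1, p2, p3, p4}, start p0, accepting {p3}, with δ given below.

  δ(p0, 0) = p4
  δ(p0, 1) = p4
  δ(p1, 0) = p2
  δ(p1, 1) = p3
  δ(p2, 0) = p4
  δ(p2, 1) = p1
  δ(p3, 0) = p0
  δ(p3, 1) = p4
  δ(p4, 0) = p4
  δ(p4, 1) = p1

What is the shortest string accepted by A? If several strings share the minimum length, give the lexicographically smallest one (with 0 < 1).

011

A breadth-first search from p0 reaches an accepting state first via the path p0 → p4 → p1 → p3 on input 011.
No string of length < 3 is accepted (BFS exhausts all shorter strings without reaching an accepting state), and 011 is the lexicographically least accepting string of length 3.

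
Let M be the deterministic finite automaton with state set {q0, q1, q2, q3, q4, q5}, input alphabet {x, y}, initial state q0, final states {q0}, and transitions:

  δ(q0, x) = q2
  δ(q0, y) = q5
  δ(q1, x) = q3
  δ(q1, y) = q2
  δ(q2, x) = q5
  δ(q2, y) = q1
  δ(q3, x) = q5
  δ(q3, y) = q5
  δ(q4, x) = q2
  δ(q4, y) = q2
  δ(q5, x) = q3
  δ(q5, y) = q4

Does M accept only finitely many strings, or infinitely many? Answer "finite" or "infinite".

The useful states (reachable from q0 and able to reach an accepting state) are {q0}.
Restricted to these states the transition graph has no cycle, so every accepting path has bounded length and L is finite.

finite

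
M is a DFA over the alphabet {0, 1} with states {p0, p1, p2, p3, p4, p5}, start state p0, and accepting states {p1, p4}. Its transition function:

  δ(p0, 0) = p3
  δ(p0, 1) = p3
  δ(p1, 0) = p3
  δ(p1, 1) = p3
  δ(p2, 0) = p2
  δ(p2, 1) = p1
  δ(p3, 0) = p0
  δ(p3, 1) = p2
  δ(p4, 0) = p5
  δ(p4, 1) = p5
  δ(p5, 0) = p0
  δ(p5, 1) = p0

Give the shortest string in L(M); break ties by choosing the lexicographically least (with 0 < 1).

011

A breadth-first search from p0 reaches an accepting state first via the path p0 → p3 → p2 → p1 on input 011.
No string of length < 3 is accepted (BFS exhausts all shorter strings without reaching an accepting state), and 011 is the lexicographically least accepting string of length 3.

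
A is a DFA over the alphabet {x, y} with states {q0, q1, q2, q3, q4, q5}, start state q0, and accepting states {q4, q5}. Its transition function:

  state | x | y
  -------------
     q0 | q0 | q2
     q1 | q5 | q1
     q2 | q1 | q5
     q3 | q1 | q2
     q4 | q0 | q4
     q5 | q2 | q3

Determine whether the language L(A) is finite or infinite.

infinite

State q0 is reachable from the start and can reach an accepting state, and it lies on the cycle q0 → q0.
Traversing that cycle any number of times yields accepted strings of unbounded length, so the language is infinite.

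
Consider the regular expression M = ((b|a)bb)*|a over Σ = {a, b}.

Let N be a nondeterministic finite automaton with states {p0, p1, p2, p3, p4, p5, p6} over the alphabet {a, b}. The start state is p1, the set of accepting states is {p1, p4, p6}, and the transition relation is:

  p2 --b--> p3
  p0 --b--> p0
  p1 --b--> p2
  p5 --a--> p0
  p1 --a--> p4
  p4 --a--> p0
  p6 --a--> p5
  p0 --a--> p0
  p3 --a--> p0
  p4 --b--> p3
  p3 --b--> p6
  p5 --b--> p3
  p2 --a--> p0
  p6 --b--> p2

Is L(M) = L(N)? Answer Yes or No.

Yes

Converting the expression M to a DFA (subset construction, then merging equivalent states) gives the minimal DFA with states {m0, m1, m2, m3, m4, m5}, start state m0, accepting states {m0, m1, m5} and transitions m0: a→m1, b→m2; m1: a→m3, b→m4; m2: a→m3, b→m4; m3: a→m3, b→m3; m4: a→m3, b→m5; m5: a→m2, b→m2.
Exploring the product automaton M × N from the start pair (m0, p1), following both machines on each input symbol, reaches 7 state pairs: (m0, p1), (m1, p4), (m2, p2), (m3, p0), (m4, p3), (m5, p6), (m2, p5).
M accepts in {m0, m1, m5} and N accepts in {p1, p4, p6}. In every reachable pair the two components are either both accepting — (m0, p1), (m1, p4), (m5, p6) — or both non-accepting, so no string is accepted by exactly one of the machines: L(M) \ L(N) and L(N) \ L(M) are both empty.
Hence every string is accepted by M iff it is accepted by N, and the two languages coincide.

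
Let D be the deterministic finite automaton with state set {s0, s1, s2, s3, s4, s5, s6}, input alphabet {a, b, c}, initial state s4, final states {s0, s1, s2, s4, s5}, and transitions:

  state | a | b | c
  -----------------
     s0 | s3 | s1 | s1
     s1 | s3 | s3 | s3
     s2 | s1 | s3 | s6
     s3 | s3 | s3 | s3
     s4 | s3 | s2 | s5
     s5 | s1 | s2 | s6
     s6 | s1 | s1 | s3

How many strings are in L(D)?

13

The useful subgraph on states {s1, s2, s4, s5, s6} is acyclic, so L(D) is finite; the longest accepting path visits 5 useful states, giving maximum string length 4.
Counting accepting paths from s4 by length: 1 of length 0, 2 of length 1, 3 of length 2, 5 of length 3, 2 of length 4. Total 13.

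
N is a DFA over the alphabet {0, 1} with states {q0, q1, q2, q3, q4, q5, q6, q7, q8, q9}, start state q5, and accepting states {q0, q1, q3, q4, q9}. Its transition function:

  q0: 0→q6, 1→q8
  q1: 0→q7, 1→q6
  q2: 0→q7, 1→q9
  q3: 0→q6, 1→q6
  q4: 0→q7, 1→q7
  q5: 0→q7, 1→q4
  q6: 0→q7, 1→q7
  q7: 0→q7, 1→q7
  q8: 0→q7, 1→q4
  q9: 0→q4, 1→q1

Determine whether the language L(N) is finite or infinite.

The useful states (reachable from q5 and able to reach an accepting state) are {q4, q5}.
Restricted to these states the transition graph has no cycle, so every accepting path has bounded length and L is finite.

finite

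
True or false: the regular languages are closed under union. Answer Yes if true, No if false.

Yes

Given DFAs for L₁ and L₂, run them in parallel: the product automaton on Q₁ × Q₂ that accepts when either component is accepting recognises L₁ ∪ L₂ (equivalently, R₁ | R₂ is a regular expression for it).
So the regular languages are closed under union.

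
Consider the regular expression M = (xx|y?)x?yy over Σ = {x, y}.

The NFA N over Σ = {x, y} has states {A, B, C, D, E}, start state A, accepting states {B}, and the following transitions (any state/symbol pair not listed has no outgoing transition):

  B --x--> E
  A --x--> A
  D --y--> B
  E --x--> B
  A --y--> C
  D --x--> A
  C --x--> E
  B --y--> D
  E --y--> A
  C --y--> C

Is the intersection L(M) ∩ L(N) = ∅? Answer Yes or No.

Converting the expression M to a DFA (subset construction, then merging equivalent states) gives the minimal DFA with states {m0, m1, m2, m3, m4, m5, m6, m7, m8}, start state m0, accepting states {m6, m8} and transitions m0: x→m1, y→m2; m1: x→m3, y→m4; m2: x→m5, y→m6; m3: x→m5, y→m4; m4: x→m7, y→m8; m5: x→m7, y→m4; m6: x→m7, y→m8; m7: x→m7, y→m7; m8: x→m7, y→m7.
Exploring the product automaton M × N from the start pair (m0, A), following both machines on each input symbol, reaches 15 state pairs: (m0, A), (m1, A), (m2, C), (m3, A), (m4, C), (m5, E), (m6, C), (m5, A), (m7, E), (m8, C), (m7, B), (m4, A), (m7, A), (m7, C), (m7, D).
M accepts in {m6, m8} and N accepts in {B}; no reachable pair has both components accepting, so no string drives both machines to acceptance simultaneously and L(M) ∩ L(N) = ∅.
So no string is accepted by both, and the intersection is empty.

Yes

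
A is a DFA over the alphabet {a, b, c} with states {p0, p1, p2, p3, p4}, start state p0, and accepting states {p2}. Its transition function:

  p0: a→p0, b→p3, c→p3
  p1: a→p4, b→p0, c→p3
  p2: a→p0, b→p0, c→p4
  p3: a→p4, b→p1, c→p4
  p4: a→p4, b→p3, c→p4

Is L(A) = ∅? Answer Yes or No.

Yes

The states reachable from the start state are {p0, p1, p3, p4}.
None of the accepting states {p2} is reachable, so no string is accepted and L(A) = ∅.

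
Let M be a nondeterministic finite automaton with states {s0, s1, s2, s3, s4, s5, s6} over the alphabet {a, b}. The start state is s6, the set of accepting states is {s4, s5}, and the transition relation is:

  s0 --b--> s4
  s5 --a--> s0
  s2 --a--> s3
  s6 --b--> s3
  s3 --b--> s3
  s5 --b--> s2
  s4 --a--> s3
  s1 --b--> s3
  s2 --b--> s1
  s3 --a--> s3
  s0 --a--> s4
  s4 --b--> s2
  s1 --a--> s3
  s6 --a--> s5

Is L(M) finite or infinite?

finite

The useful states (reachable from s6 and able to reach an accepting state) are {s0, s4, s5, s6}.
Restricted to these states the transition graph has no cycle, so every accepting path has bounded length and L is finite.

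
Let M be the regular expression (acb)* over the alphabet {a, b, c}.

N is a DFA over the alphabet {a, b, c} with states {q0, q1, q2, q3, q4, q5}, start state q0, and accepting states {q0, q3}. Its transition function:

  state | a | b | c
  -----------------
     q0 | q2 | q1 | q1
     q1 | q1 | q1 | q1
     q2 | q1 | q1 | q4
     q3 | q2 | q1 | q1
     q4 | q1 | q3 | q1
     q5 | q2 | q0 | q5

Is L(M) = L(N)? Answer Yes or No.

Yes

Converting the expression M to a DFA (subset construction, then merging equivalent states) gives the minimal DFA with states {m0, m1, m2, m3}, start state m0, accepting states {m0} and transitions m0: a→m1, b→m2, c→m2; m1: a→m2, b→m2, c→m3; m2: a→m2, b→m2, c→m2; m3: a→m2, b→m0, c→m2.
Exploring the product automaton M × N from the start pair (m0, q0), following both machines on each input symbol, reaches 5 state pairs: (m0, q0), (m1, q2), (m2, q1), (m3, q4), (m0, q3).
M accepts in {m0} and N accepts in {q0, q3}. In every reachable pair the two components are either both accepting — (m0, q0), (m0, q3) — or both non-accepting, so no string is accepted by exactly one of the machines: L(M) \ L(N) and L(N) \ L(M) are both empty.
Hence every string is accepted by M iff it is accepted by N, and the two languages coincide.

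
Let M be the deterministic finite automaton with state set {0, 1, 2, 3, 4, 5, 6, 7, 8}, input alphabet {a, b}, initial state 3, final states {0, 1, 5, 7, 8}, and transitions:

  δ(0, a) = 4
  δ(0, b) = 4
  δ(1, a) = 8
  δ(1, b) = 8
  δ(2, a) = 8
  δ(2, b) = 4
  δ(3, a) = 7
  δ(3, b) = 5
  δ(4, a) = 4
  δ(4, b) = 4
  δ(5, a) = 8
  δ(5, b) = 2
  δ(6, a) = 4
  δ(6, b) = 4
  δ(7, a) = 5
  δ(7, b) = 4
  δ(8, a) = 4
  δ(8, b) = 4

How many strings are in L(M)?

7

The useful subgraph on states {2, 3, 5, 7, 8} is acyclic, so L(M) is finite; the longest accepting path visits 5 useful states, giving maximum string length 4.
Counting accepting paths from 3 by length: 2 of length 1, 2 of length 2, 2 of length 3, 1 of length 4. Total 7.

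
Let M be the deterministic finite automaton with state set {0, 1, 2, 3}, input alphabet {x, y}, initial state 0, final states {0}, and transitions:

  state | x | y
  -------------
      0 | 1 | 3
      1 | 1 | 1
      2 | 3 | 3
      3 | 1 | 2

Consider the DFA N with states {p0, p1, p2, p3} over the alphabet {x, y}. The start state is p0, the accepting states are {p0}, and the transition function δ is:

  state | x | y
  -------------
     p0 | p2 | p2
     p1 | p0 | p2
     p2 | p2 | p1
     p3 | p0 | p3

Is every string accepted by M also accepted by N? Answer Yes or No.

Exploring the product automaton M × N from the start pair (0, p0), following both machines on each input symbol, reaches 9 state pairs: (0, p0), (1, p2), (3, p2), (1, p1), (2, p1), (1, p0), (3, p0), (2, p2), (3, p1).
M accepts in {0} and N accepts in {p0}. The reachable pairs whose M-component is accepting are (0, p0); in each of them the N-component is accepting too, so the product for L(M) \ L(N) (M-component accepting, N-component rejecting) has no reachable accepting pair and the difference is empty.
Hence every string in L(M) is also in L(N).

Yes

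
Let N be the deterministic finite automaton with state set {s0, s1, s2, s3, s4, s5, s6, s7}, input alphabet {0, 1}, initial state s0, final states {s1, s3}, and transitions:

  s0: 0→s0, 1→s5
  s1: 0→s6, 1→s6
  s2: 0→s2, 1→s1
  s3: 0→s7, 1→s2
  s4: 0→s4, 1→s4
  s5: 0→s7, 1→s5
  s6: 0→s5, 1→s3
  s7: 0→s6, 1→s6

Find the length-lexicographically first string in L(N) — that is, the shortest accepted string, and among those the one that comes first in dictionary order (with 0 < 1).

A breadth-first search from s0 reaches an accepting state first via the path s0 → s5 → s7 → s6 → s3 on input 1001.
No string of length < 4 is accepted (BFS exhausts all shorter strings without reaching an accepting state), and 1001 is the lexicographically least accepting string of length 4.

1001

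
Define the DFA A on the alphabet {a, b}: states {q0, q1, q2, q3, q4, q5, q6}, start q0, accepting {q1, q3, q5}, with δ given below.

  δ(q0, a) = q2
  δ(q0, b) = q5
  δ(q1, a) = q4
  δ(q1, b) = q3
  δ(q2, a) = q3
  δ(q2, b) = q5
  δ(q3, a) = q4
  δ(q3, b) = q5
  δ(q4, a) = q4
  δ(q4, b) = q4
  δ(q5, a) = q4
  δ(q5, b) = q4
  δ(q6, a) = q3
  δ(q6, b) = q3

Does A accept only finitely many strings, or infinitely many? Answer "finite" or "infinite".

finite

The useful states (reachable from q0 and able to reach an accepting state) are {q0, q2, q3, q5}.
Restricted to these states the transition graph has no cycle, so every accepting path has bounded length and L is finite.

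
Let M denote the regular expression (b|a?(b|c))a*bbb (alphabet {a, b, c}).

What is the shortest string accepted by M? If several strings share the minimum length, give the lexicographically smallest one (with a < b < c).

By inspection of the expression, no string of length less than 4 matches, and bbbb is the lexicographically first match of length 4.

bbbb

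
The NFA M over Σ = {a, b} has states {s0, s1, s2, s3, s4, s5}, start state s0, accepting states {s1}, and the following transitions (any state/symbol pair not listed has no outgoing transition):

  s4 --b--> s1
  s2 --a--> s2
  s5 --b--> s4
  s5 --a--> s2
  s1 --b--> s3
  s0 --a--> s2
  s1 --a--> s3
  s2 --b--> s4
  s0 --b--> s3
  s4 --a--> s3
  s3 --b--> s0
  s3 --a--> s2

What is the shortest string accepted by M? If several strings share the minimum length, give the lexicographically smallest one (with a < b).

abb

A breadth-first search from s0 reaches an accepting state first via the path s0 → s2 → s4 → s1 on input abb.
No string of length < 3 is accepted (BFS exhausts all shorter strings without reaching an accepting state), and abb is the lexicographically least accepting string of length 3.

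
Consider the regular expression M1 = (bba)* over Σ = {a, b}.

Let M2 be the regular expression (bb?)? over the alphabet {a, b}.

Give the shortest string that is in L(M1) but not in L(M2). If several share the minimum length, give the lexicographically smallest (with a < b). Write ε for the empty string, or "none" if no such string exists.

bba

The string bba is accepted by M1 but not by M2.
No shorter string lies in the difference, and bba is the lexicographically first length-3 string in L(M1) \ L(M2).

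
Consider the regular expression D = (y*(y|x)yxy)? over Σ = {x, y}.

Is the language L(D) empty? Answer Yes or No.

The empty string ε matches the expression, so it belongs to L(D).
Since L(D) contains at least one string, it is not empty.

No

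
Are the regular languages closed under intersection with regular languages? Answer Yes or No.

This is a special case of closure under intersection: the product of the two DFAs, accepting on F₁ × F₂, recognises the intersection.
So the regular languages are closed under intersection with a regular language.

Yes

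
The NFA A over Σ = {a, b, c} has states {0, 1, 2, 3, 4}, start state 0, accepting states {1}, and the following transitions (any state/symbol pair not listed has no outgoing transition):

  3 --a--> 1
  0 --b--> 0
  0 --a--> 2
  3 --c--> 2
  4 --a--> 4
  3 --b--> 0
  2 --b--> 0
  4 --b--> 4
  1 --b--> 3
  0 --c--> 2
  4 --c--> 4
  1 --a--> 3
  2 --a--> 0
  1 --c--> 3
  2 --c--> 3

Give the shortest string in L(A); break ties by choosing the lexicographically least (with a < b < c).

aca

A breadth-first search from 0 reaches an accepting state first via the path 0 → 2 → 3 → 1 on input aca.
No string of length < 3 is accepted (BFS exhausts all shorter strings without reaching an accepting state), and aca is the lexicographically least accepting string of length 3.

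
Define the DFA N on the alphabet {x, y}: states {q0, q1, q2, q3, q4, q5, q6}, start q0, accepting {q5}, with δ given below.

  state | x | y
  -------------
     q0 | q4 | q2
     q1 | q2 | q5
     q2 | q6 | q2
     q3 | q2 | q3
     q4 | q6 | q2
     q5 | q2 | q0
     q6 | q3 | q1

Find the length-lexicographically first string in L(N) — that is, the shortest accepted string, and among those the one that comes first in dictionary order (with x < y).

xxyy

A breadth-first search from q0 reaches an accepting state first via the path q0 → q4 → q6 → q1 → q5 on input xxyy.
No string of length < 4 is accepted (BFS exhausts all shorter strings without reaching an accepting state), and xxyy is the lexicographically least accepting string of length 4.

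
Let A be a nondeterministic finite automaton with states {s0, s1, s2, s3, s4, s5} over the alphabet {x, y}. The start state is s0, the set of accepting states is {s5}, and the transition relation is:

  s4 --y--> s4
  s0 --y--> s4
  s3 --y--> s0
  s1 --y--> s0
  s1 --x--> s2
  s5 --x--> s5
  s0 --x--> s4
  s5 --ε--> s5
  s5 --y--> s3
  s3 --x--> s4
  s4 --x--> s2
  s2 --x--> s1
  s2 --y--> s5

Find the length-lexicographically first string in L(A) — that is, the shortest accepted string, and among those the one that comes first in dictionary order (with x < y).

A breadth-first search from s0 reaches an accepting state first via the path s0 → s4 → s2 → s5 on input xxy.
No string of length < 3 is accepted (BFS exhausts all shorter strings without reaching an accepting state), and xxy is the lexicographically least accepting string of length 3.

xxy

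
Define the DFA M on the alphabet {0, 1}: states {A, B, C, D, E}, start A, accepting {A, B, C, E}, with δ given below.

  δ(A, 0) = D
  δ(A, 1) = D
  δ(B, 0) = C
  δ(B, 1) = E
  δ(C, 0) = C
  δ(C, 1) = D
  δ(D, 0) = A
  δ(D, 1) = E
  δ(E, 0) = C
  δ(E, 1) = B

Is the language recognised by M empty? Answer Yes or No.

The empty string ε is accepted: the run A ends in the accepting state A.
Since at least one string is accepted, L(M) is not empty.

No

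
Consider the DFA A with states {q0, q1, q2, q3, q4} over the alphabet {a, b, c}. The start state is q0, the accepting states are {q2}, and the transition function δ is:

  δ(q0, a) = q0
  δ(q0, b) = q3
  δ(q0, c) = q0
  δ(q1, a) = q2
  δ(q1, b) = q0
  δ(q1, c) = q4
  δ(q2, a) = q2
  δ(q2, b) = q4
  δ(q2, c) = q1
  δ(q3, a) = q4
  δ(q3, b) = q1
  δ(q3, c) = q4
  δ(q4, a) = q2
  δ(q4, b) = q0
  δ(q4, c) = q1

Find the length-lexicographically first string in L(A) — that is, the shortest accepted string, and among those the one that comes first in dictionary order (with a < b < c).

A breadth-first search from q0 reaches an accepting state first via the path q0 → q3 → q4 → q2 on input baa.
No string of length < 3 is accepted (BFS exhausts all shorter strings without reaching an accepting state), and baa is the lexicographically least accepting string of length 3.

baa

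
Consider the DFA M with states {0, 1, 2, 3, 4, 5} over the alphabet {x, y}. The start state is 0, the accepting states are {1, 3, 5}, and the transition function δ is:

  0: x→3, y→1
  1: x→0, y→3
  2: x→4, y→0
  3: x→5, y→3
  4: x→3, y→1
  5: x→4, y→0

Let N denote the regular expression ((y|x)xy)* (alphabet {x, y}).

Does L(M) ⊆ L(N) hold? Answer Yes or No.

No

The string x is in L(M) but not in L(N).
So L(M) ⊄ L(N).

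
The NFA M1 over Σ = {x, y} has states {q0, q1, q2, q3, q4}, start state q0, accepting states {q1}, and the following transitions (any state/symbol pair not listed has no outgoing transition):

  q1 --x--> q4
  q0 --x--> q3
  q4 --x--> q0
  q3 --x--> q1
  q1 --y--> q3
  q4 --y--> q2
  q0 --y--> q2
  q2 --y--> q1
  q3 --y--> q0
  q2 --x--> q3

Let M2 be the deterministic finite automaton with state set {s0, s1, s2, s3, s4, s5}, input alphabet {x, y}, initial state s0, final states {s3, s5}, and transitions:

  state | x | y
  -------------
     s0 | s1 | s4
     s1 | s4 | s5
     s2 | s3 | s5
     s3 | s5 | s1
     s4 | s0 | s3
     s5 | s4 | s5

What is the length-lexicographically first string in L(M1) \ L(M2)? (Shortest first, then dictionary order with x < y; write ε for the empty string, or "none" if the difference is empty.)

xx

The string xx is accepted by M1 but not by M2.
No shorter string lies in the difference, and xx is the lexicographically first length-2 string in L(M1) \ L(M2).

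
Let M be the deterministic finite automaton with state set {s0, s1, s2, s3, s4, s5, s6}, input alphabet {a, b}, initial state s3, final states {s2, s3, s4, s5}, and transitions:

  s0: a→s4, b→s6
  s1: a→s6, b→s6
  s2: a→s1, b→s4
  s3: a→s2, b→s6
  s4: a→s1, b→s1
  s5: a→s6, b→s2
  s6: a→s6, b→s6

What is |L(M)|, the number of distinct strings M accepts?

3

The useful subgraph on states {s2, s3, s4} is acyclic, so L(M) is finite; the longest accepting path visits 3 useful states, giving maximum string length 2.
Counting accepting paths from s3 by length: 1 of length 0, 1 of length 1, 1 of length 2. Total 3.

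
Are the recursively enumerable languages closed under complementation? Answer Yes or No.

No

If both L and its complement were r.e., running the two recognisers in parallel would decide L, so L would be recursive; but there are r.e. languages that are not recursive (e.g. the halting problem), and their complements are therefore not r.e.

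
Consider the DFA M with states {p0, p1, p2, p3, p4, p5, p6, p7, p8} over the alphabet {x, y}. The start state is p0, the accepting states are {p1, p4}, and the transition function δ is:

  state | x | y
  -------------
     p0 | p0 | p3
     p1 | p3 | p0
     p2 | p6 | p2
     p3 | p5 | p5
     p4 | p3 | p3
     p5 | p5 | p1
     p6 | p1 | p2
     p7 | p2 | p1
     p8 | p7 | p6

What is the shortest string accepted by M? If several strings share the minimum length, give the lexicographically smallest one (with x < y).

yxy

A breadth-first search from p0 reaches an accepting state first via the path p0 → p3 → p5 → p1 on input yxy.
No string of length < 3 is accepted (BFS exhausts all shorter strings without reaching an accepting state), and yxy is the lexicographically least accepting string of length 3.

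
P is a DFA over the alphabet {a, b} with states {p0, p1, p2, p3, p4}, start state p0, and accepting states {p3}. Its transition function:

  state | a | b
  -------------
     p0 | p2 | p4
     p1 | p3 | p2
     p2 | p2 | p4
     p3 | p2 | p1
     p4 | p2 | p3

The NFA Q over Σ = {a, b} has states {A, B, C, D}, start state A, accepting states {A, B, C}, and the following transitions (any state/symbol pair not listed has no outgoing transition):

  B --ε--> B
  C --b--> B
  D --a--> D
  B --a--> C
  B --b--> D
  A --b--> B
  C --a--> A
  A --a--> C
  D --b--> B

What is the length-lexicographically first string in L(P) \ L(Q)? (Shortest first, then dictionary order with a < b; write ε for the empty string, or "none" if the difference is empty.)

The string bb is accepted by P but not by Q.
No shorter string lies in the difference, and bb is the lexicographically first length-2 string in L(P) \ L(Q).

bb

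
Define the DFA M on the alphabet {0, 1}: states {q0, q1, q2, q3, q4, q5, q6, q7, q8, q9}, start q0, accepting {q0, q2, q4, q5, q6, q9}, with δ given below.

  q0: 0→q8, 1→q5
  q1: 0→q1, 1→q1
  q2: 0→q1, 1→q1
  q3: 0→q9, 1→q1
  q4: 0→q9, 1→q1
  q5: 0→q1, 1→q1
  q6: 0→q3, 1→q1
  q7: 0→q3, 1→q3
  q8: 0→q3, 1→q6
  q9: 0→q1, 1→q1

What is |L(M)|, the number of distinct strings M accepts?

5

The useful subgraph on states {q0, q3, q5, q6, q8, q9} is acyclic, so L(M) is finite; the longest accepting path visits 5 useful states, giving maximum string length 4.
Counting accepting paths from q0 by length: 1 of length 0, 1 of length 1, 1 of length 2, 1 of length 3, 1 of length 4. Total 5.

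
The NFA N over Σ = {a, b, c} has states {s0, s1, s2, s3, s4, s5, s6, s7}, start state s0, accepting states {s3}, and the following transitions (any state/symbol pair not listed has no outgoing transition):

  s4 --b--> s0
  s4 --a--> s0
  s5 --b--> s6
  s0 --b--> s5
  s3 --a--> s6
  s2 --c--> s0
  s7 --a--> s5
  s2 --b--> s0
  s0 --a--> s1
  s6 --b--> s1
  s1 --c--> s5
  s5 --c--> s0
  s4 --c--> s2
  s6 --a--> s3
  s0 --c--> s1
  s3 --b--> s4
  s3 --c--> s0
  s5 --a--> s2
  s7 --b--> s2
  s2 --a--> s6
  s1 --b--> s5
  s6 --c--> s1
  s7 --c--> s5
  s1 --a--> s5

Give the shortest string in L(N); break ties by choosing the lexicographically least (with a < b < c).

bba

A breadth-first search from s0 reaches an accepting state first via the path s0 → s5 → s6 → s3 on input bba.
No string of length < 3 is accepted (BFS exhausts all shorter strings without reaching an accepting state), and bba is the lexicographically least accepting string of length 3.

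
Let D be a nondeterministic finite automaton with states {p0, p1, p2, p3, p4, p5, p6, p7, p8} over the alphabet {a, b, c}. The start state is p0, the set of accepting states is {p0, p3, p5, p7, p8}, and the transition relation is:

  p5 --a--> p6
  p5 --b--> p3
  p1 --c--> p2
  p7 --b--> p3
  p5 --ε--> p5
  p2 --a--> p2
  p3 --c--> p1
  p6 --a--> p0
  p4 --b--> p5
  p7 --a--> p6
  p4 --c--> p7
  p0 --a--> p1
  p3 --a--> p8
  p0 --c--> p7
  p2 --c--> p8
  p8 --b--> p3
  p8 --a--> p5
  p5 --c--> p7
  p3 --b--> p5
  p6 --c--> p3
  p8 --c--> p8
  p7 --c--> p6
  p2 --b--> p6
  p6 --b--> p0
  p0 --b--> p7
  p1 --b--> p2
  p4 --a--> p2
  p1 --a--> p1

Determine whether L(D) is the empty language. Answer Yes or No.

The empty string ε is accepted: the run p0 ends in the accepting state p0.
Since at least one string is accepted, L(D) is not empty.

No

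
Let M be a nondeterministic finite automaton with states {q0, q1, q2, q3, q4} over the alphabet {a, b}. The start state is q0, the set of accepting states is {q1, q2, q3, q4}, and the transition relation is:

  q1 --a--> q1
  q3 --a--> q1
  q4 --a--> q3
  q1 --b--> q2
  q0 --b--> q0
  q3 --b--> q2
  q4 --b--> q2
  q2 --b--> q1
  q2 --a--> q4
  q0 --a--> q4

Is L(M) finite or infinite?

State q0 is reachable from the start and can reach an accepting state, and it lies on the cycle q0 → q0.
Traversing that cycle any number of times yields accepted strings of unbounded length, so the language is infinite.

infinite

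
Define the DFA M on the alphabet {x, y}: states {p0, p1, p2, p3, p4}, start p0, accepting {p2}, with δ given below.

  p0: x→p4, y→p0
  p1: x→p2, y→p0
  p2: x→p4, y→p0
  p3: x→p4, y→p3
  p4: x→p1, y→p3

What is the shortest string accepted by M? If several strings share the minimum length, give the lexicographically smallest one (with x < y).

A breadth-first search from p0 reaches an accepting state first via the path p0 → p4 → p1 → p2 on input xxx.
No string of length < 3 is accepted (BFS exhausts all shorter strings without reaching an accepting state), and xxx is the lexicographically least accepting string of length 3.

xxx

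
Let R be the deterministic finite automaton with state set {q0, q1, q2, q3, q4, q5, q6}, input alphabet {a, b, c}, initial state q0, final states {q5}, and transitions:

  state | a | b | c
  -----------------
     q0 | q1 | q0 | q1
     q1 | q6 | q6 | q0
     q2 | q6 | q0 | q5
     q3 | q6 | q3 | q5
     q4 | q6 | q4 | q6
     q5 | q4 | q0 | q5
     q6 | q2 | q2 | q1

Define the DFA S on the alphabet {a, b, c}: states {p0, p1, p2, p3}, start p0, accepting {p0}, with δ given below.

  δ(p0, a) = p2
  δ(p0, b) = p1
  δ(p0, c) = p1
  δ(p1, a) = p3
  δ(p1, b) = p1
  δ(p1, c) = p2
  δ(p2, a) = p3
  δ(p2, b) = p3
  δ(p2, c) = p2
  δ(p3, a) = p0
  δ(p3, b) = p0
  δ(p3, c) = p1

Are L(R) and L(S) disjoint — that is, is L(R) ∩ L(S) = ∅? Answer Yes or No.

Yes

Exploring the product automaton R × S from the start pair (q0, p0), following both machines on each input symbol, reaches 21 state pairs: (q0, p0), (q1, p2), (q0, p1), (q1, p1), (q6, p3), (q0, p2), (q1, p3), (q6, p1), (q2, p0), (q0, p3), (q6, p0), (q2, p3), (q2, p1), (q6, p2), (q5, p1), (q1, p0), (q2, p2), (q5, p2), (q4, p3), (q4, p0), (q4, p1).
R accepts in {q5} and S accepts in {p0}; no reachable pair has both components accepting, so no string drives both machines to acceptance simultaneously and L(R) ∩ L(S) = ∅.
So no string is accepted by both, and the intersection is empty.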